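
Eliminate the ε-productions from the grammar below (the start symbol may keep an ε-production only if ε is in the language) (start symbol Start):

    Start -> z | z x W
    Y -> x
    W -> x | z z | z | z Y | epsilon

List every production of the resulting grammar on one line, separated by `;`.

Start -> z | z x W | z x; Y -> x; W -> x | z z | z | z Y

Nullable set = {W}.
ε ∉ L(G), so no ε-production is kept.
Expand every rule over subsets of its nullable positions: Start → z x W gives z x W | z x.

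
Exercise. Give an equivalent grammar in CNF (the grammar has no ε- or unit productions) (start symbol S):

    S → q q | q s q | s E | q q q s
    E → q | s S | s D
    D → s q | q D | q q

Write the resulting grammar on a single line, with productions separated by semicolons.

Introduce a nonterminal for each terminal appearing in a rule of length ≥ 2: X1 → q, X2 → s.
Binarize each right-hand side of length ≥ 3 by chaining fresh nonterminals (Y1, Y2, …): affected rules were S → X1 X2 X1; S → X1 X1 X1 X2.

S → X1 X1 | X1 Y1 | X2 E | X1 Y2; E → q | X2 S | X2 D; D → X2 X1 | X1 D | X1 X1; X1 → q; X2 → s; Y1 → X2 X1; Y2 → X1 Y3; Y3 → X1 X2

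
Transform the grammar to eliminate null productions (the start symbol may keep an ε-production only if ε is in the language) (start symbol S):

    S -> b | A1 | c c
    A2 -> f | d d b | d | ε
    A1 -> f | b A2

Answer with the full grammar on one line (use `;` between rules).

S -> b | A1 | c c; A2 -> f | d d b | d; A1 -> f | b A2 | b

Nullable nonterminals: {A2}.
ε ∉ L(G), so no ε-production is kept.
Add the nullable-subset variants: A1 → b A2 gives b A2 | b.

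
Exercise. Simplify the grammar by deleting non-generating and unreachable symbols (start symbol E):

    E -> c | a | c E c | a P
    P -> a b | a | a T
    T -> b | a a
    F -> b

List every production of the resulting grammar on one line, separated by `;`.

Generating nonterminals: {E, F, P, T}.
Reachable from E after that: {E, P, T}.
Removed useless symbols: {F} and every production mentioning them.

E -> c | a | c E c | a P; P -> a b | a | a T; T -> b | a a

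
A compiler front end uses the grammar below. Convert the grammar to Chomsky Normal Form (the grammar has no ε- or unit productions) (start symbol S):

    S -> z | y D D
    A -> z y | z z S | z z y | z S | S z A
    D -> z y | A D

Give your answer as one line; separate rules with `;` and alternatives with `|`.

S -> z | X1 Y1; A -> X2 X1 | X2 Y2 | X2 Y3 | X2 S | S Y4; D -> X2 X1 | A D; X1 -> y; X2 -> z; Y1 -> D D; Y2 -> X2 S; Y3 -> X2 X1; Y4 -> X2 A

Introduce a nonterminal for each terminal appearing in a rule of length ≥ 2: X1 → y, X2 → z.
Binarize each right-hand side of length ≥ 3 by chaining fresh nonterminals (Y1, Y2, …): affected rules were S → X1 D D; A → X2 X2 S; A → X2 X2 X1; A → S X2 A.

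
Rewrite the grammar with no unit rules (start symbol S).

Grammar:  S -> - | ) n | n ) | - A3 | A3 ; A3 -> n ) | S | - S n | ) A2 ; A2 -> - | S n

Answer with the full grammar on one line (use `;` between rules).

Unit pairs: A3 ⇒* {S}; S ⇒* {A3}.
For every A with A ⇒* B via unit rules, add B's non-unit alternatives to A; then delete every rule of the form X → Y.

S -> - | ) n | n ) | - A3 | - S n | ) A2; A3 -> - | ) n | n ) | - A3 | - S n | ) A2; A2 -> - | S n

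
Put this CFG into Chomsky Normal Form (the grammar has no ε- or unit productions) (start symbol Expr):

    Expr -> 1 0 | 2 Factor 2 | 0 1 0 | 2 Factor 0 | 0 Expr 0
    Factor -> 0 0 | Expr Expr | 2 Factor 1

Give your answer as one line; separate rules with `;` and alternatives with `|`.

Expr -> X1 X2 | X3 Y1 | X2 Y2 | X3 Y3 | X2 Y4; Factor -> X2 X2 | Expr Expr | X3 Y5; X1 -> 1; X2 -> 0; X3 -> 2; Y1 -> Factor X3; Y2 -> X1 X2; Y3 -> Factor X2; Y4 -> Expr X2; Y5 -> Factor X1

Introduce a nonterminal for each terminal appearing in a rule of length ≥ 2: X1 → 1, X2 → 0, X3 → 2.
Binarize each right-hand side of length ≥ 3 by chaining fresh nonterminals (Y1, Y2, …): affected rules were Expr → X3 Factor X3; Expr → X2 X1 X2; Expr → X3 Factor X2; Expr → X2 Expr X2.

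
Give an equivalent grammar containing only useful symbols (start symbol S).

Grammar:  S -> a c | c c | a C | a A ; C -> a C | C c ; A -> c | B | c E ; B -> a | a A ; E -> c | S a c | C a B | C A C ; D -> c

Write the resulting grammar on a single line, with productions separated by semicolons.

Generating nonterminals: {A, B, D, E, S}.
Reachable from S after that: {A, B, E, S}.
Removed useless symbols: {C, D} and every production mentioning them.

S -> a c | c c | a A; A -> c | B | c E; B -> a | a A; E -> c | S a c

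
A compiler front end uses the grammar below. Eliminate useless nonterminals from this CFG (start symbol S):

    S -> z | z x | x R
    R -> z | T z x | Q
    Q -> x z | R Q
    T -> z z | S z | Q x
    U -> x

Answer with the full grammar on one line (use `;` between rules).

S -> z | z x | x R; R -> z | T z x | Q; Q -> x z | R Q; T -> z z | S z | Q x

Generating nonterminals: {Q, R, S, T, U}.
Reachable from S after that: {Q, R, S, T}.
Removed useless symbols: {U} and every production mentioning them.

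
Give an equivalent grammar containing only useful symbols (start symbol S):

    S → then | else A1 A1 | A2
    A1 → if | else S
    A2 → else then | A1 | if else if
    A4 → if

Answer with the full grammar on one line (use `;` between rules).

S → then | else A1 A1 | A2; A1 → if | else S; A2 → else then | A1 | if else if

Generating nonterminals: {A1, A2, A4, S}.
Reachable from S after that: {A1, A2, S}.
Removed useless symbols: {A4} and every production mentioning them.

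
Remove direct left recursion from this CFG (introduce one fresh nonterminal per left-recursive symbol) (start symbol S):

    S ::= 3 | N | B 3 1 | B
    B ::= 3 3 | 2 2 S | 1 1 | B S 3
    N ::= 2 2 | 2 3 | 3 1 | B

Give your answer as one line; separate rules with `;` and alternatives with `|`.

B is directly left-recursive.
For B: α = {S 3}, β = {3 3, 2 2 S, 1 1}. Rewrite as B → β B' and B' → α B' | ε.

S ::= 3 | N | B 3 1 | B; B ::= 3 3 B' | 2 2 S B' | 1 1 B'; N ::= 2 2 | 2 3 | 3 1 | B; B' ::= S 3 B' | ε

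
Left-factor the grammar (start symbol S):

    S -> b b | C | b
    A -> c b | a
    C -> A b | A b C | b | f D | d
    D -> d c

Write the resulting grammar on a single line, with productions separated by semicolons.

S has alternatives sharing prefix 'b': factor to S → b S' with S' → b | ε.
C has alternatives sharing prefix 'A b': factor to C → A b C' with C' → ε | C.

S -> C | b S'; A -> c b | a; C -> b | f D | d | A b C'; D -> d c; S' -> b | ε; C' -> ε | C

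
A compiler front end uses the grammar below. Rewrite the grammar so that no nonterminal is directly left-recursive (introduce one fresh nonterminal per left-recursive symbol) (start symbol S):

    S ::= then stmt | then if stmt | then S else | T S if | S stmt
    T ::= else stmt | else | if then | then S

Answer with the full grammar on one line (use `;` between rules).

S ::= then stmt S' | then if stmt S' | then S else S' | T S if S'; T ::= else stmt | else | if then | then S; S' ::= stmt S' | epsilon

Directly left-recursive nonterminal: S.
For S: α = {stmt}, β = {then stmt, then if stmt, then S else, T S if}. Rewrite as S → β S' and S' → α S' | ε.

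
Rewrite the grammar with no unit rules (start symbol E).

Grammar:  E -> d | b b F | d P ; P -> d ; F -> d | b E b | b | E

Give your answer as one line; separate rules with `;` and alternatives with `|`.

E -> d | b b F | d P; P -> d; F -> d | b b F | d P | b E b | b

Unit pairs: F ⇒* {E}.
Replace each nonterminal's rules with the union of the non-unit rules of every nonterminal it unit-derives.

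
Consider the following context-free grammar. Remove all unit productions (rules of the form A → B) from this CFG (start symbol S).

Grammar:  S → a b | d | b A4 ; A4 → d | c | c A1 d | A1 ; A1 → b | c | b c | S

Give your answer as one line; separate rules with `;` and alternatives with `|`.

S → a b | d | b A4; A4 → d | c | c A1 d | b | b c | a b | b A4; A1 → b | c | b c | a b | d | b A4

Unit pairs: A1 ⇒* {S}; A4 ⇒* {A1, S}.
For every A with A ⇒* B via unit rules, add B's non-unit alternatives to A; then delete every rule of the form X → Y.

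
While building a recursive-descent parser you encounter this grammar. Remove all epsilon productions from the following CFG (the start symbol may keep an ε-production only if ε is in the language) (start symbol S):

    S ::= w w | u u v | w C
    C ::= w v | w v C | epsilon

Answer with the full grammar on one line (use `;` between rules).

Nullable set = {C}.
ε ∉ L(G), so no ε-production is kept.
Expand every rule over subsets of its nullable positions: S → w C gives w C | w.

S ::= w w | u u v | w C | w; C ::= w v | w v C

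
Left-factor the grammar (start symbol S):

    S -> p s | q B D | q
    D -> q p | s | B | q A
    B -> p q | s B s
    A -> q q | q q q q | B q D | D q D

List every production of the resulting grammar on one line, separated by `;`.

S -> p s | q S'; D -> s | B | q D'; B -> p q | s B s; A -> B q D | D q D | q q A'; S' -> B D | ε; D' -> p | A; A' -> ε | q q

S has alternatives sharing prefix 'q': factor to S → q S' with S' → B D | ε.
D has alternatives sharing prefix 'q': factor to D → q D' with D' → p | A.
A has alternatives sharing prefix 'q q': factor to A → q q A' with A' → ε | q q.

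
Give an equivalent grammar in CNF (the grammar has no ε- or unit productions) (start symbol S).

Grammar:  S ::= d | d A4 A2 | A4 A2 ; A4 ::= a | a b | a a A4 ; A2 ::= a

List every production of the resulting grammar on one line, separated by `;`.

Introduce a nonterminal for each terminal appearing in a rule of length ≥ 2: X1 → d, X2 → a, X3 → b.
Binarize each right-hand side of length ≥ 3 by chaining fresh nonterminals (Y1, Y2, …): affected rules were S → X1 A4 A2; A4 → X2 X2 A4.

S ::= d | X1 Y1 | A4 A2; A4 ::= a | X2 X3 | X2 Y2; A2 ::= a; X1 ::= d; X2 ::= a; X3 ::= b; Y1 ::= A4 A2; Y2 ::= X2 A4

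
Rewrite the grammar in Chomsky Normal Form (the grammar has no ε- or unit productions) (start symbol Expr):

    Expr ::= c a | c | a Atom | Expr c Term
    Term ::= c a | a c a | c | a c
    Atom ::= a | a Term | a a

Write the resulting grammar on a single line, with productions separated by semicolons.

Introduce a nonterminal for each terminal appearing in a rule of length ≥ 2: X1 → c, X2 → a.
Binarize each right-hand side of length ≥ 3 by chaining fresh nonterminals (Y1, Y2, …): affected rules were Expr → Expr X1 Term; Term → X2 X1 X2.

Expr ::= X1 X2 | c | X2 Atom | Expr Y1; Term ::= X1 X2 | X2 Y2 | c | X2 X1; Atom ::= a | X2 Term | X2 X2; X1 ::= c; X2 ::= a; Y1 ::= X1 Term; Y2 ::= X1 X2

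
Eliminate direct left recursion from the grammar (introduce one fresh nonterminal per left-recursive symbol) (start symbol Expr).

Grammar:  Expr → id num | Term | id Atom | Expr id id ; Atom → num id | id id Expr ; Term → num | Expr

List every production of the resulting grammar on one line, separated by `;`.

Directly left-recursive nonterminal: Expr.
For Expr: α = {id id}, β = {id num, Term, id Atom}. Rewrite as Expr → β Expr1 and Expr1 → α Expr1 | ε.

Expr → id num Expr1 | Term Expr1 | id Atom Expr1; Atom → num id | id id Expr; Term → num | Expr; Expr1 → id id Expr1 | ε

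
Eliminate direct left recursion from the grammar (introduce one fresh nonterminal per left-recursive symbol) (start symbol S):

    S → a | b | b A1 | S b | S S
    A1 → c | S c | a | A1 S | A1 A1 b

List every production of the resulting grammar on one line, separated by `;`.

S → a S' | b S' | b A1 S'; A1 → c A1' | S c A1' | a A1'; S' → b S' | S S' | epsilon; A1' → S A1' | A1 b A1' | epsilon

Left recursion appears on S, A1.
For S: α = {b, S}, β = {a, b, b A1}. Rewrite as S → β S' and S' → α S' | ε.
For A1: α = {S, A1 b}, β = {c, S c, a}. Rewrite as A1 → β A1' and A1' → α A1' | ε.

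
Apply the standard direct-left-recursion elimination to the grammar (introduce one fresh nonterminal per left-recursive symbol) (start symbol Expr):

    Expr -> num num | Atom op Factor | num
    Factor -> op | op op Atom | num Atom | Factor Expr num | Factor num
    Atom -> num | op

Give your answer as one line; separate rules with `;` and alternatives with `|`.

Factor is directly left-recursive.
For Factor: α = {Expr num, num}, β = {op, op op Atom, num Atom}. Rewrite as Factor → β Factor1 and Factor1 → α Factor1 | ε.

Expr -> num num | Atom op Factor | num; Factor -> op Factor1 | op op Atom Factor1 | num Atom Factor1; Atom -> num | op; Factor1 -> Expr num Factor1 | num Factor1 | ε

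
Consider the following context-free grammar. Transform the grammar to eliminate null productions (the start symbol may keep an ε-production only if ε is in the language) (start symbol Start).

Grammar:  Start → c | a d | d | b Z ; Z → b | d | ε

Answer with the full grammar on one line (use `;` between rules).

The nullable symbols are {Z}.
ε ∉ L(G), so no ε-production is kept.
Add the nullable-subset variants: Start → b Z gives b Z | b.

Start → c | a d | d | b Z | b; Z → b | d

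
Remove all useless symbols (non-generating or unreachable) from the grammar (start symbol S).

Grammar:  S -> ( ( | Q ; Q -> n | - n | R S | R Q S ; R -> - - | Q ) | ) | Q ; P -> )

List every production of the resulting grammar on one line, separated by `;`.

S -> ( ( | Q; Q -> n | - n | R S | R Q S; R -> - - | Q ) | ) | Q

Generating nonterminals: {P, Q, R, S}.
Reachable from S after that: {Q, R, S}.
Removed useless symbols: {P} and every production mentioning them.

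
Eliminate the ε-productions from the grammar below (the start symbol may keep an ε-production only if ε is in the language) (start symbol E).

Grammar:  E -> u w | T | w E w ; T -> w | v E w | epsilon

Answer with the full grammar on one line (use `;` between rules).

E -> u w | T | w E w | w w | epsilon; T -> w | v E w | v w

Nullable set = {E, T}.
ε ∈ L(G) since E is nullable, so keep E → ε.
For each production, add variants omitting each subset of nullable occurrences: E → w E w gives w E w | w w. T → v E w gives v E w | v w.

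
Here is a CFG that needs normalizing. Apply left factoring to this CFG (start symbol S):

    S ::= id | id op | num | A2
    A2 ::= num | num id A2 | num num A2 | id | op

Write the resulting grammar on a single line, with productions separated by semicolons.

S has alternatives sharing prefix 'id': factor to S → id S' with S' → ε | op.
A2 has alternatives sharing prefix 'num': factor to A2 → num A2' with A2' → ε | id A2 | num A2.

S ::= num | A2 | id S'; A2 ::= id | op | num A2'; S' ::= ε | op; A2' ::= ε | id A2 | num A2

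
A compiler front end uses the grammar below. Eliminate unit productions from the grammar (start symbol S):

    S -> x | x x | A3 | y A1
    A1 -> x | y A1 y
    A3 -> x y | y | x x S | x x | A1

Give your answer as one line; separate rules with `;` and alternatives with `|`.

Unit pairs: A3 ⇒* {A1}; S ⇒* {A1, A3}.
For every A with A ⇒* B via unit rules, add B's non-unit alternatives to A; then delete every rule of the form X → Y.

S -> x | y A1 y | x x | y A1 | x y | y | x x S; A1 -> x | y A1 y; A3 -> x | y A1 y | x y | y | x x S | x x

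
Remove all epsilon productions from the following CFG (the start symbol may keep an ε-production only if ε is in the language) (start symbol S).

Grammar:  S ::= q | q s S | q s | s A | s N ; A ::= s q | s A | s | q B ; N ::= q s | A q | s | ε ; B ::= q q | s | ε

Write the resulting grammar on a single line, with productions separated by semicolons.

S ::= q | q s S | q s | s A | s N | s; A ::= s q | s A | s | q B | q; N ::= q s | A q | s; B ::= q q | s

Nullable nonterminals: {B, N}.
ε ∉ L(G), so no ε-production is kept.
Expand every rule over subsets of its nullable positions: S → s N gives s N | s. A → q B gives q B | q.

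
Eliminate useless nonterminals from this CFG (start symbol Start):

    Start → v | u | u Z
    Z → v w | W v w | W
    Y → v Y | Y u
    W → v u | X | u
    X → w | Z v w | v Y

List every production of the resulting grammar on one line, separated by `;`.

Generating nonterminals: {Start, W, X, Z}.
Reachable from Start after that: {Start, W, X, Z}.
Removed useless symbols: {Y} and every production mentioning them.

Start → v | u | u Z; Z → v w | W v w | W; W → v u | X | u; X → w | Z v w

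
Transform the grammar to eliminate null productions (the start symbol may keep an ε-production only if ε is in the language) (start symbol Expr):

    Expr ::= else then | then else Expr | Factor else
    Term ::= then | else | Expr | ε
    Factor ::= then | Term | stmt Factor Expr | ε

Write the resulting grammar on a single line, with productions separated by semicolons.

Expr ::= else then | then else Expr | Factor else | else; Term ::= then | else | Expr; Factor ::= then | Term | stmt Factor Expr | stmt Expr

Nullable set = {Factor, Term}.
ε ∉ L(G), so no ε-production is kept.
Expand every rule over subsets of its nullable positions: Expr → Factor else gives Factor else | else. Factor → stmt Factor Expr gives stmt Factor Expr | stmt Expr.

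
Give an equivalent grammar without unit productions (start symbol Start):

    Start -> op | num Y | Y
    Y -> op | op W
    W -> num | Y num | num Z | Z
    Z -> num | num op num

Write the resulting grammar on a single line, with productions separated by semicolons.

Unit pairs: Start ⇒* {Y}; W ⇒* {Z}.
For each unit pair (A, B), copy every non-unit production of B to A, then drop all unit productions.

Start -> op | num Y | op W; Y -> op | op W; W -> num | num op num | Y num | num Z; Z -> num | num op num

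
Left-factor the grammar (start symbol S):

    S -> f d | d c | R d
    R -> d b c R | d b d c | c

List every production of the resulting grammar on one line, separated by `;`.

R has alternatives sharing prefix 'd b': factor to R → d b R' with R' → c R | d c.

S -> f d | d c | R d; R -> c | d b R'; R' -> c R | d c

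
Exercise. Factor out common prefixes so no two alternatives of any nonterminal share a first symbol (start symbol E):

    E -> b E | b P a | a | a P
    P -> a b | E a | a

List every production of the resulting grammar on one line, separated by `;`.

E -> b E' | a E''; P -> E a | a P'; E' -> E | P a; E'' -> ε | P; P' -> b | ε

E has alternatives sharing prefix 'b': factor to E → b E' with E' → E | P a.
E has alternatives sharing prefix 'a': factor to E → a E'' with E'' → ε | P.
P has alternatives sharing prefix 'a': factor to P → a P' with P' → b | ε.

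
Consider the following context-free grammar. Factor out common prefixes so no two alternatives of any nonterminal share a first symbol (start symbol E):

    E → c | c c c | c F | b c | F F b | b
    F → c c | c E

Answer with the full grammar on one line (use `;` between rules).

E has alternatives sharing prefix 'c': factor to E → c E' with E' → ε | c c | F.
E has alternatives sharing prefix 'b': factor to E → b E'' with E'' → c | ε.
F has alternatives sharing prefix 'c': factor to F → c F' with F' → c | E.

E → F F b | c E' | b E''; F → c F'; E' → ε | c c | F; E'' → c | ε; F' → c | E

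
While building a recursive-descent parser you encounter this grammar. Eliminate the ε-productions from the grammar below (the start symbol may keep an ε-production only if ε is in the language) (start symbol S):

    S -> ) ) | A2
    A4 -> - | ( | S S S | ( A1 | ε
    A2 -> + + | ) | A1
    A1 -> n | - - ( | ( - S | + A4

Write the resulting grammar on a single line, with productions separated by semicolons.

S -> ) ) | A2; A4 -> - | ( | S S S | ( A1; A2 -> + + | ) | A1; A1 -> n | - - ( | ( - S | + A4 | +

Nullable nonterminals: {A4}.
ε ∉ L(G), so no ε-production is kept.
Add the nullable-subset variants: A1 → + A4 gives + A4 | +.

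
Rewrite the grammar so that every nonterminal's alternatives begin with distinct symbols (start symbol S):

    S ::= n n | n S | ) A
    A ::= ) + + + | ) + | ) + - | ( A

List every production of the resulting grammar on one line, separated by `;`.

S ::= ) A | n S'; A ::= ( A | ) + A'; S' ::= n | S; A' ::= + + | eps | -

S has alternatives sharing prefix 'n': factor to S → n S' with S' → n | S.
A has alternatives sharing prefix ') +': factor to A → ) + A' with A' → + + | ε | -.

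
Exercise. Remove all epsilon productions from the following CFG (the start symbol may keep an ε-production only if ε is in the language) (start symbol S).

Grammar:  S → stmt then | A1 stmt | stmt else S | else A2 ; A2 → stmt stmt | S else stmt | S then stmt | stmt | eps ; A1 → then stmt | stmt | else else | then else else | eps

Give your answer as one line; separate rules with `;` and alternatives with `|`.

The nullable symbols are {A1, A2}.
ε ∉ L(G), so no ε-production is kept.
Add the nullable-subset variants: S → A1 stmt gives A1 stmt | stmt. S → else A2 gives else A2 | else.

S → stmt then | A1 stmt | stmt | stmt else S | else A2 | else; A2 → stmt stmt | S else stmt | S then stmt | stmt; A1 → then stmt | stmt | else else | then else else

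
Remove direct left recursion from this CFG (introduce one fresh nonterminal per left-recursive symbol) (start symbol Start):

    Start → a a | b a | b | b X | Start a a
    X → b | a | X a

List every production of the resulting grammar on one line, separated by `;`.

Left recursion appears on Start, X.
For Start: α = {a a}, β = {a a, b a, b, b X}. Rewrite as Start → β Start1 and Start1 → α Start1 | ε.
For X: α = {a}, β = {b, a}. Rewrite as X → β X1 and X1 → α X1 | ε.

Start → a a Start1 | b a Start1 | b Start1 | b X Start1; X → b X1 | a X1; Start1 → a a Start1 | ε; X1 → a X1 | ε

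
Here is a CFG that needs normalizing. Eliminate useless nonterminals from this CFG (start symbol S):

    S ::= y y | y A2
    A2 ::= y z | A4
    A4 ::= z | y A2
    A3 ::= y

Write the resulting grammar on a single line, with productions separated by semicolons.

S ::= y y | y A2; A2 ::= y z | A4; A4 ::= z | y A2

Generating nonterminals: {A2, A3, A4, S}.
Reachable from S after that: {A2, A4, S}.
Removed useless symbols: {A3} and every production mentioning them.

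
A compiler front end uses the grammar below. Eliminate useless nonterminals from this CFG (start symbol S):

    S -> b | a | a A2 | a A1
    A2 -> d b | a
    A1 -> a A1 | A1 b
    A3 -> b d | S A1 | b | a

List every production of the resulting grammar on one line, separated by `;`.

Generating nonterminals: {A2, A3, S}.
Reachable from S after that: {A2, S}.
Removed useless symbols: {A1, A3} and every production mentioning them.

S -> b | a | a A2; A2 -> d b | a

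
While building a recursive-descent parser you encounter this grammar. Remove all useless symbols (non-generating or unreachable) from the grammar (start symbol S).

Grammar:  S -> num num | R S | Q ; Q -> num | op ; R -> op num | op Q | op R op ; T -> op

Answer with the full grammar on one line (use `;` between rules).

Generating nonterminals: {Q, R, S, T}.
Reachable from S after that: {Q, R, S}.
Removed useless symbols: {T} and every production mentioning them.

S -> num num | R S | Q; Q -> num | op; R -> op num | op Q | op R op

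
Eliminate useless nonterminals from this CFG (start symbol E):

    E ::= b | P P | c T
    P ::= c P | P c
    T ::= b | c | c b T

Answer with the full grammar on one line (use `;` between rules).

Generating nonterminals: {E, T}.
Reachable from E after that: {E, T}.
Removed useless symbols: {P} and every production mentioning them.

E ::= b | c T; T ::= b | c | c b T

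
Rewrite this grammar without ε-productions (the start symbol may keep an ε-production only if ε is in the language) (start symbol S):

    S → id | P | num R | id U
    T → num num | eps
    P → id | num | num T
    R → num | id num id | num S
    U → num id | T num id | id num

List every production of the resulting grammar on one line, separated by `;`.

S → id | P | num R | id U; T → num num; P → id | num | num T; R → num | id num id | num S; U → num id | T num id | id num

Nullable set = {T}.
ε ∉ L(G), so no ε-production is kept.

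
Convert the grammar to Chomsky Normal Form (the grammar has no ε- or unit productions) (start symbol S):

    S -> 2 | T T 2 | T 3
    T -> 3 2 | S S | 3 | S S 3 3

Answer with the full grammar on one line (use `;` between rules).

S -> 2 | T Y1 | T X2; T -> X2 X1 | S S | 3 | S Y2; X1 -> 2; X2 -> 3; Y1 -> T X1; Y2 -> S Y3; Y3 -> X2 X2

Introduce a nonterminal for each terminal appearing in a rule of length ≥ 2: X1 → 2, X2 → 3.
Binarize each right-hand side of length ≥ 3 by chaining fresh nonterminals (Y1, Y2, …): affected rules were S → T T X1; T → S S X2 X2.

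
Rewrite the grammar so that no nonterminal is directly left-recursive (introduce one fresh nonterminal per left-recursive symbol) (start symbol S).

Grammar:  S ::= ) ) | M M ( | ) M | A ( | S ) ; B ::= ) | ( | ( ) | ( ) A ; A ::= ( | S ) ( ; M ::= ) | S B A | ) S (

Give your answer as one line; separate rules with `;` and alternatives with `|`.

S ::= ) ) S' | M M ( S' | ) M S' | A ( S'; B ::= ) | ( | ( ) | ( ) A; A ::= ( | S ) (; M ::= ) | S B A | ) S (; S' ::= ) S' | eps

Left recursion appears on S.
For S: α = {)}, β = {) ), M M (, ) M, A (}. Rewrite as S → β S' and S' → α S' | ε.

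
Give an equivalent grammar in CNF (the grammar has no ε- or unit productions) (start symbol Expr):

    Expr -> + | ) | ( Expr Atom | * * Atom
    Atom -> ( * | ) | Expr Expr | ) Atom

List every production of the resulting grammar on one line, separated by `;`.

Expr -> + | ) | X1 Y1 | X2 Y2; Atom -> X1 X2 | ) | Expr Expr | X3 Atom; X1 -> (; X2 -> *; X3 -> ); Y1 -> Expr Atom; Y2 -> X2 Atom

Introduce a nonterminal for each terminal appearing in a rule of length ≥ 2: X1 → (, X2 → *, X3 → ).
Binarize each right-hand side of length ≥ 3 by chaining fresh nonterminals (Y1, Y2, …): affected rules were Expr → X1 Expr Atom; Expr → X2 X2 Atom.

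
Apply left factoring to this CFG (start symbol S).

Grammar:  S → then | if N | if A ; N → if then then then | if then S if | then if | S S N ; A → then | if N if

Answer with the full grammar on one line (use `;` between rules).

S → then | if S'; N → then if | S S N | if then N'; A → then | if N if; S' → N | A; N' → then then | S if

S has alternatives sharing prefix 'if': factor to S → if S' with S' → N | A.
N has alternatives sharing prefix 'if then': factor to N → if then N' with N' → then then | S if.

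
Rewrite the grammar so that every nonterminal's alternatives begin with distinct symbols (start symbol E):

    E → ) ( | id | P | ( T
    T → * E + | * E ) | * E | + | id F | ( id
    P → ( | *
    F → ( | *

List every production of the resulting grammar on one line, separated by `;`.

T has alternatives sharing prefix '* E': factor to T → * E T' with T' → + | ) | ε.

E → ) ( | id | P | ( T; T → + | id F | ( id | * E T'; P → ( | *; F → ( | *; T' → + | ) | eps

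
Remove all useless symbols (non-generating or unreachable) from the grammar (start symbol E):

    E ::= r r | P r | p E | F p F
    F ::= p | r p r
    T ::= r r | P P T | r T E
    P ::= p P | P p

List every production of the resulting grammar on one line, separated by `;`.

Generating nonterminals: {E, F, T}.
Reachable from E after that: {E, F}.
Removed useless symbols: {P, T} and every production mentioning them.

E ::= r r | p E | F p F; F ::= p | r p r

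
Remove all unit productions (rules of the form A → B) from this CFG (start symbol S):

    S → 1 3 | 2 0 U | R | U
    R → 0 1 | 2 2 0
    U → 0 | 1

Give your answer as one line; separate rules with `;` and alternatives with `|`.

S → 0 | 1 | 1 3 | 2 0 U | 0 1 | 2 2 0; R → 0 1 | 2 2 0; U → 0 | 1

Unit pairs: S ⇒* {R, U}.
Replace each nonterminal's rules with the union of the non-unit rules of every nonterminal it unit-derives.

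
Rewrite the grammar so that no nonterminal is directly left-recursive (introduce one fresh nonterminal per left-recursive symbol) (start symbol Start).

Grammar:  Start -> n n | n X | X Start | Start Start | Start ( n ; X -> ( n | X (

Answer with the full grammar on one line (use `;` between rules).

Left recursion appears on Start, X.
For Start: α = {Start, ( n}, β = {n n, n X, X Start}. Rewrite as Start → β Start1 and Start1 → α Start1 | ε.
For X: α = {(}, β = {( n}. Rewrite as X → β X1 and X1 → α X1 | ε.

Start -> n n Start1 | n X Start1 | X Start Start1; X -> ( n X1; Start1 -> Start Start1 | ( n Start1 | ε; X1 -> ( X1 | ε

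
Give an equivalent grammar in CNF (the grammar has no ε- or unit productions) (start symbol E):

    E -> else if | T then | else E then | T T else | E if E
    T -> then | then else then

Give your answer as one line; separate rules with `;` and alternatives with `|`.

Introduce a nonterminal for each terminal appearing in a rule of length ≥ 2: X1 → else, X2 → if, X3 → then.
Binarize each right-hand side of length ≥ 3 by chaining fresh nonterminals (Y1, Y2, …): affected rules were E → X1 E X3; E → T T X1; E → E X2 E; T → X3 X1 X3.

E -> X1 X2 | T X3 | X1 Y1 | T Y2 | E Y3; T -> then | X3 Y4; X1 -> else; X2 -> if; X3 -> then; Y1 -> E X3; Y2 -> T X1; Y3 -> X2 E; Y4 -> X1 X3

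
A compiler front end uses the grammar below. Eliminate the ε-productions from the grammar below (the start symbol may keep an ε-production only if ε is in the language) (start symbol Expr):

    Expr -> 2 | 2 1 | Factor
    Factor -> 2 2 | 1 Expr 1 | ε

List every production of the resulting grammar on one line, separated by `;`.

Expr -> 2 | 2 1 | Factor | ε; Factor -> 2 2 | 1 Expr 1 | 1 1

The nullable symbols are {Expr, Factor}.
ε ∈ L(G) since Expr is nullable, so keep Expr → ε.
Expand every rule over subsets of its nullable positions: Factor → 1 Expr 1 gives 1 Expr 1 | 1 1.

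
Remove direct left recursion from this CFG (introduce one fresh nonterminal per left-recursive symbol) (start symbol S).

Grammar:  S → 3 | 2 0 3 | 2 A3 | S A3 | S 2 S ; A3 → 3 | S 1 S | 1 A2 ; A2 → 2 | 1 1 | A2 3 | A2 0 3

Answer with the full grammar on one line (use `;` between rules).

S → 3 S' | 2 0 3 S' | 2 A3 S'; A3 → 3 | S 1 S | 1 A2; A2 → 2 A2' | 1 1 A2'; S' → A3 S' | 2 S S' | ε; A2' → 3 A2' | 0 3 A2' | ε

Left recursion appears on S, A2.
For S: α = {A3, 2 S}, β = {3, 2 0 3, 2 A3}. Rewrite as S → β S' and S' → α S' | ε.
For A2: α = {3, 0 3}, β = {2, 1 1}. Rewrite as A2 → β A2' and A2' → α A2' | ε.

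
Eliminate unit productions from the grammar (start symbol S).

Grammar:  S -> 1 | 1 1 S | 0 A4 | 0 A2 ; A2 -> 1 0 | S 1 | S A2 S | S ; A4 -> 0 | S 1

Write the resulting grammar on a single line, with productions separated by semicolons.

Unit pairs: A2 ⇒* {S}.
For each unit pair (A, B), copy every non-unit production of B to A, then drop all unit productions.

S -> 1 | 1 1 S | 0 A4 | 0 A2; A2 -> 1 0 | S 1 | S A2 S | 1 | 1 1 S | 0 A4 | 0 A2; A4 -> 0 | S 1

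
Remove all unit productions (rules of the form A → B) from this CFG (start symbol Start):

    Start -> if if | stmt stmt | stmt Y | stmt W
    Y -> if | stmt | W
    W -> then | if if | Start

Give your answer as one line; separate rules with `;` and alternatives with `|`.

Start -> if if | stmt stmt | stmt Y | stmt W; Y -> if if | stmt stmt | stmt Y | stmt W | then | if | stmt; W -> if if | stmt stmt | stmt Y | stmt W | then

Unit pairs: W ⇒* {Start}; Y ⇒* {Start, W}.
For each unit pair (A, B), copy every non-unit production of B to A, then drop all unit productions.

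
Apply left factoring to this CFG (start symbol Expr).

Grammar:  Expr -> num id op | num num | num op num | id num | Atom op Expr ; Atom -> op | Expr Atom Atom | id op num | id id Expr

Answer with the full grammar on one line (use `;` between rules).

Expr has alternatives sharing prefix 'num': factor to Expr → num Expr1 with Expr1 → id op | num | op num.
Atom has alternatives sharing prefix 'id': factor to Atom → id Atom1 with Atom1 → op num | id Expr.

Expr -> id num | Atom op Expr | num Expr1; Atom -> op | Expr Atom Atom | id Atom1; Expr1 -> id op | num | op num; Atom1 -> op num | id Expr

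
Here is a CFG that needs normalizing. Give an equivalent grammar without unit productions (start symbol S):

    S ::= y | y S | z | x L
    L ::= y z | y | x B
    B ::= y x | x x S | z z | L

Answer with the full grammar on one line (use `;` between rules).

Unit pairs: B ⇒* {L}.
Replace each nonterminal's rules with the union of the non-unit rules of every nonterminal it unit-derives.

S ::= y | y S | z | x L; L ::= y z | y | x B; B ::= y z | y | x B | y x | x x S | z z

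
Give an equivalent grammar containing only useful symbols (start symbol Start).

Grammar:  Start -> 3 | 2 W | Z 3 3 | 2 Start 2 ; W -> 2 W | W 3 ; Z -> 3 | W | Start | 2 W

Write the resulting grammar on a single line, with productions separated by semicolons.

Generating nonterminals: {Start, Z}.
Reachable from Start after that: {Start, Z}.
Removed useless symbols: {W} and every production mentioning them.

Start -> 3 | Z 3 3 | 2 Start 2; Z -> 3 | Start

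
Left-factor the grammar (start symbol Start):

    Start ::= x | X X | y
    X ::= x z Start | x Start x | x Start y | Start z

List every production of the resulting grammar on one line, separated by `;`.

Start ::= x | X X | y; X ::= Start z | x X1; X1 ::= z Start | Start X11; X11 ::= x | y

X has alternatives sharing prefix 'x': factor to X → x X1 with X1 → z Start | Start x | Start y.
X1 has alternatives sharing prefix 'Start': factor to X1 → Start X11 with X11 → x | y.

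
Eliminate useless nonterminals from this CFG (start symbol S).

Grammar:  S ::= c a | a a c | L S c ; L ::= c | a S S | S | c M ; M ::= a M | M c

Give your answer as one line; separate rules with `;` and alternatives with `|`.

S ::= c a | a a c | L S c; L ::= c | a S S | S

Generating nonterminals: {L, S}.
Reachable from S after that: {L, S}.
Removed useless symbols: {M} and every production mentioning them.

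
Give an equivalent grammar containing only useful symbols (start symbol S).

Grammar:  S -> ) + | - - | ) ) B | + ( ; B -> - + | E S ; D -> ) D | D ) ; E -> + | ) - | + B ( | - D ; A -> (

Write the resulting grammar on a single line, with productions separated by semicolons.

S -> ) + | - - | ) ) B | + (; B -> - + | E S; E -> + | ) - | + B (

Generating nonterminals: {A, B, E, S}.
Reachable from S after that: {B, E, S}.
Removed useless symbols: {A, D} and every production mentioning them.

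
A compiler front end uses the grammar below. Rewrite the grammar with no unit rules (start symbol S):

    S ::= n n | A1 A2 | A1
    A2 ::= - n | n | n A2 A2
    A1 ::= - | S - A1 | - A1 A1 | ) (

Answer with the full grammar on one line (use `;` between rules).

Unit pairs: S ⇒* {A1}.
For each unit pair (A, B), copy every non-unit production of B to A, then drop all unit productions.

S ::= - | S - A1 | - A1 A1 | ) ( | n n | A1 A2; A2 ::= - n | n | n A2 A2; A1 ::= - | S - A1 | - A1 A1 | ) (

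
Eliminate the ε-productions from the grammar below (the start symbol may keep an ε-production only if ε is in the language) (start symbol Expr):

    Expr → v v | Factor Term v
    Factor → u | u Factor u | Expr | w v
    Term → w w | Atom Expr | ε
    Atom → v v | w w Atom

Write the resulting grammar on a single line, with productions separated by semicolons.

Expr → v v | Factor Term v | Factor v; Factor → u | u Factor u | Expr | w v; Term → w w | Atom Expr; Atom → v v | w w Atom

Nullable set = {Term}.
ε ∉ L(G), so no ε-production is kept.
Add the nullable-subset variants: Expr → Factor Term v gives Factor Term v | Factor v.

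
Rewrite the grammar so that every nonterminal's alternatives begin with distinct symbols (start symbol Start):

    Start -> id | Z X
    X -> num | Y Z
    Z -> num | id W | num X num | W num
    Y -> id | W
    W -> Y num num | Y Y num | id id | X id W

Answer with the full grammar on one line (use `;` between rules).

Z has alternatives sharing prefix 'num': factor to Z → num Z1 with Z1 → ε | X num.
W has alternatives sharing prefix 'Y': factor to W → Y W1 with W1 → num num | Y num.

Start -> id | Z X; X -> num | Y Z; Z -> id W | W num | num Z1; Y -> id | W; W -> id id | X id W | Y W1; Z1 -> ε | X num; W1 -> num num | Y num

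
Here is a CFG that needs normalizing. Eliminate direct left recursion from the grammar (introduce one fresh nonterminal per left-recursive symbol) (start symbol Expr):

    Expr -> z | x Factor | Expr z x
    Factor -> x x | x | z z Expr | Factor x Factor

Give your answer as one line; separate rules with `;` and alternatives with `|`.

Expr -> z Expr1 | x Factor Expr1; Factor -> x x Factor1 | x Factor1 | z z Expr Factor1; Expr1 -> z x Expr1 | ε; Factor1 -> x Factor Factor1 | ε

Expr, Factor are directly left-recursive.
For Expr: α = {z x}, β = {z, x Factor}. Rewrite as Expr → β Expr1 and Expr1 → α Expr1 | ε.
For Factor: α = {x Factor}, β = {x x, x, z z Expr}. Rewrite as Factor → β Factor1 and Factor1 → α Factor1 | ε.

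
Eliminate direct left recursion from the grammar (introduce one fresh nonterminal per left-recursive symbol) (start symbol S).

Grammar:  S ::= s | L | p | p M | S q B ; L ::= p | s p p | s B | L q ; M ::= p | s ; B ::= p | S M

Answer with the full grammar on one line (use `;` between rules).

Left recursion appears on S, L.
For S: α = {q B}, β = {s, L, p, p M}. Rewrite as S → β S' and S' → α S' | ε.
For L: α = {q}, β = {p, s p p, s B}. Rewrite as L → β L' and L' → α L' | ε.

S ::= s S' | L S' | p S' | p M S'; L ::= p L' | s p p L' | s B L'; M ::= p | s; B ::= p | S M; S' ::= q B S' | epsilon; L' ::= q L' | epsilon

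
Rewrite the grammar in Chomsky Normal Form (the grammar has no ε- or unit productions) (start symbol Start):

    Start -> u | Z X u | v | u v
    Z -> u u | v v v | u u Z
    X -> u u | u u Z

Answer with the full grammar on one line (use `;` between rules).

Start -> u | Z Y1 | v | X1 X2; Z -> X1 X1 | X2 Y2 | X1 Y3; X -> X1 X1 | X1 Y4; X1 -> u; X2 -> v; Y1 -> X X1; Y2 -> X2 X2; Y3 -> X1 Z; Y4 -> X1 Z

Introduce a nonterminal for each terminal appearing in a rule of length ≥ 2: X1 → u, X2 → v.
Binarize each right-hand side of length ≥ 3 by chaining fresh nonterminals (Y1, Y2, …): affected rules were Start → Z X X1; Z → X2 X2 X2; Z → X1 X1 Z; X → X1 X1 Z.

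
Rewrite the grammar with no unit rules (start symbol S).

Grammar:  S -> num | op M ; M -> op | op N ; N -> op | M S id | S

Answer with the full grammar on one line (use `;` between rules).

Unit pairs: N ⇒* {S}.
Replace each nonterminal's rules with the union of the non-unit rules of every nonterminal it unit-derives.

S -> num | op M; M -> op | op N; N -> num | op M | op | M S id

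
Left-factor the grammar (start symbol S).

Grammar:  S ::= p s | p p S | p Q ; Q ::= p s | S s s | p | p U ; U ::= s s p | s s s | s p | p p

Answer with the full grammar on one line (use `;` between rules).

S has alternatives sharing prefix 'p': factor to S → p S' with S' → s | p S | Q.
Q has alternatives sharing prefix 'p': factor to Q → p Q' with Q' → s | ε | U.
U has alternatives sharing prefix 's': factor to U → s U' with U' → s p | s s | p.
U' has alternatives sharing prefix 's': factor to U' → s U'' with U'' → p | s.

S ::= p S'; Q ::= S s s | p Q'; U ::= p p | s U'; S' ::= s | p S | Q; Q' ::= s | ε | U; U' ::= p | s U''; U'' ::= p | s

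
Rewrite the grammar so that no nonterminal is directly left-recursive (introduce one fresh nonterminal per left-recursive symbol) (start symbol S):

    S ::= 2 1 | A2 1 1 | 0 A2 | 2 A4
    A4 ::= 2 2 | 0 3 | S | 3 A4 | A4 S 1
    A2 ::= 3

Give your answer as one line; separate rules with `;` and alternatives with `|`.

Left recursion appears on A4.
For A4: α = {S 1}, β = {2 2, 0 3, S, 3 A4}. Rewrite as A4 → β A4' and A4' → α A4' | ε.

S ::= 2 1 | A2 1 1 | 0 A2 | 2 A4; A4 ::= 2 2 A4' | 0 3 A4' | S A4' | 3 A4 A4'; A2 ::= 3; A4' ::= S 1 A4' | ε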